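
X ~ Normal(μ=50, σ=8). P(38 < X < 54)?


z₁=(38-50)/8=-1.5, z₂=(54-50)/8=0.5
P = Φ(0.5) - Φ(-1.5) = 0.691462 - 0.066807 = 0.624655 ≈ 0.6247

P(38 < X < 54) ≈ 0.6247


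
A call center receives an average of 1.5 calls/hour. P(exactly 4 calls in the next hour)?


Poisson(λ=1.5): P(X=4) = e^(-λ)×λ^k/k!
= e^(-1.5) × 1.5^4 / 4!
≈ 0.2231301601 × 5.0625 / 24 ≈ 0.047067

P(X=4) ≈ 0.047067 ≈ 4.71%


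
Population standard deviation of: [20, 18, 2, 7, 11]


Mean = 58/5
  (20-58/5)²=1764/25
  (18-58/5)²=1024/25
  (2-58/5)²=2304/25
  (7-58/5)²=529/25
  (11-58/5)²=9/25
Σ(x-μ)² = 1126/5
σ² = (1126/5)/5 = 1126/25

σ = √(1126/25) ≈ 6.7112


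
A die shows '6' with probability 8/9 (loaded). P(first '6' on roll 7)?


Geometric: P(X=7) = (1-p)^(k-1)×p = (1/9)^6×8/9 = 8/4782969

P(X=7) = 8/4782969 ≈ 0.00%


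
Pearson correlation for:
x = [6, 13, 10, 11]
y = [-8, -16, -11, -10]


n=4, Σx=40, Σy=-45, Σxy=-476, Σx²=426, Σy²=541
r = (4×(-476) - 40×(-45))/√((4×426 - 40²)(4×541 - (-45)²))
= -104/√(104×139) = -104/√14456 ≈ -104/120.2331 ≈ -0.8650

r ≈ -0.8650


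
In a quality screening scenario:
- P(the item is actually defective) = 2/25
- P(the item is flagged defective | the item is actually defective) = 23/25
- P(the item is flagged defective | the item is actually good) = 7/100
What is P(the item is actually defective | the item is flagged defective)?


Using Bayes' theorem:
P(A|B) = P(B|A)·P(A) / P(B)

P(the item is flagged defective) = 23/25 × 2/25 + 7/100 × 23/25
= 46/625 + 161/2500 = 69/500

P(the item is actually defective|the item is flagged defective) = (46/625) / (69/500) = 8/15

P(the item is actually defective|the item is flagged defective) = 8/15 ≈ 53.33%


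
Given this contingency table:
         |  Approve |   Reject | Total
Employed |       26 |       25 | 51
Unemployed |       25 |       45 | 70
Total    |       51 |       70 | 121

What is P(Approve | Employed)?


P(Approve | Employed) = 26/(26+25) = 26/51

P(Approve|Employed) = 26/51 ≈ 50.98%


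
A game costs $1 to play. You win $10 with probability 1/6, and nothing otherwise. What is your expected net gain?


E[gain] = (10-1)×1/6 + (-1)×5/6
= 3/2 - 5/6 = 2/3

Expected net gain = $2/3 ≈ $0.67


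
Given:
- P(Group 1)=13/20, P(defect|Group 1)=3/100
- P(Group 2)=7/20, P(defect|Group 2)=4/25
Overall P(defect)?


P(B) = Σ P(B|Aᵢ)×P(Aᵢ)
  3/100×13/20 = 39/2000
  4/25×7/20 = 7/125
Sum = 151/2000

P(defect) = 151/2000 ≈ 7.55%


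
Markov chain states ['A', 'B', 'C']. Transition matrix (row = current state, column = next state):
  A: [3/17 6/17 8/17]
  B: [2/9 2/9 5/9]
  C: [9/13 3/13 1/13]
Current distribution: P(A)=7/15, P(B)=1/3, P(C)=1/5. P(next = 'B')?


P(next=B) = Σᵢ P(now=i)×P(i→B)
= 7/15×6/17 + 1/3×2/9 + 1/5×3/13
= 14/85 + 2/27 + 3/65 = 8501/29835

P = 8501/29835 ≈ 0.2849


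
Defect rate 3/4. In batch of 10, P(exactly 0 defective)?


Binomial: P(X=0) = C(10,0)×p^0×(1-p)^10
= 1 × 1 × 1/1048576 = 1/1048576

P(X=0) = 1/1048576 ≈ 0.00%


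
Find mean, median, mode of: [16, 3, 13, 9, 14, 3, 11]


Sorted: [3, 3, 9, 11, 13, 14, 16]
Mean = 69/7
Median = 11
Freq: {16: 1, 3: 2, 13: 1, 9: 1, 14: 1, 11: 1}
Mode: [3]

Mean=69/7, Median=11, Mode=3


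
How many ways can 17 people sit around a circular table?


Circular arrangements of 17 distinct objects: fix one position to break rotational symmetry.
(n-1)! = 16! = 20922789888000

20922789888000


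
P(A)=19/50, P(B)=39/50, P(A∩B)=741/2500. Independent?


P(A)×P(B) = 741/2500
P(A∩B) = 741/2500
Equal ✓ → Independent

Yes, independent


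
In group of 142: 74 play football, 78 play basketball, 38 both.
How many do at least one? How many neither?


|A∪B| = 74+78-38 = 114
Neither = 142-114 = 28

At least one: 114; Neither: 28


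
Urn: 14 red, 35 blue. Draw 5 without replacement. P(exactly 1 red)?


Hypergeometric: C(14,1)×C(35,4)/C(49,5)
= 14×52360/1906884 = 3740/9729

P(X=1) = 3740/9729 ≈ 38.44%


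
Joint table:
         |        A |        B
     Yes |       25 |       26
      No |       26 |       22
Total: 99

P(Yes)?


P(Yes) = (25+26)/99 = 51/99 = 17/33

P(Yes) = 17/33 ≈ 51.52%


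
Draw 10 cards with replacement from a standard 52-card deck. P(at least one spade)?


P(not a spade) = 39/52 = 3/4
P(none in 10 draws) = (3/4)^10 = 59049/1048576
P(≥1 spade) = 1 - 59049/1048576 = 989527/1048576

P = 989527/1048576 ≈ 94.37%


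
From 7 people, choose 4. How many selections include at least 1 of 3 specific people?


Complement: C(7,4) - C(4,4) = 35 - 1 = 34

34


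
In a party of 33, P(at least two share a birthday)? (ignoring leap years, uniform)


P(all different) = Π(365-i)/365 for i=0..32
= 0.225028
P(match) = 1 - 0.225028 = 0.774972

P ≈ 0.7750 ≈ 77.50%


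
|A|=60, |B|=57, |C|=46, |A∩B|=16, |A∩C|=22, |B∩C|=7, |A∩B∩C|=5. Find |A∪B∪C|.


|A∪B∪C| = 60+57+46-16-22-7+5 = 123

|A∪B∪C| = 123


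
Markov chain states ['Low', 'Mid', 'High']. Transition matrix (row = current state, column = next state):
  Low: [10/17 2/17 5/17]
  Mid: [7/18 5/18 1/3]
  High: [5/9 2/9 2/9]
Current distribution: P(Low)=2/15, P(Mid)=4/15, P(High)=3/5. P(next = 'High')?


P(next=High) = Σᵢ P(now=i)×P(i→High)
= 2/15×5/17 + 4/15×1/3 + 3/5×2/9
= 2/51 + 4/45 + 2/15 = 40/153

P = 40/153 ≈ 0.2614


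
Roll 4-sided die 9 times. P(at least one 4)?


P(no 4)^9 = (3/4)^9 = 19683/262144
P(≥1) = 1 - 19683/262144 = 242461/262144

P = 242461/262144 ≈ 92.49%


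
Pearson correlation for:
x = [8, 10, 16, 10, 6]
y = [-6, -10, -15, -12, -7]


n=5, Σx=50, Σy=-50, Σxy=-550, Σx²=556, Σy²=554
r = (5×(-550) - 50×(-50))/√((5×556 - 50²)(5×554 - (-50)²))
= -250/√(280×270) = -250/√75600 ≈ -250/274.9545 ≈ -0.9092

r ≈ -0.9092


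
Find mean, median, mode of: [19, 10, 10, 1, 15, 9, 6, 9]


Sorted: [1, 6, 9, 9, 10, 10, 15, 19]
Mean = 79/8
Median = 19/2
Freq: {19: 1, 10: 2, 1: 1, 15: 1, 9: 2, 6: 1}
Mode: [9, 10]

Mean=79/8, Median=19/2, Mode=[9, 10]


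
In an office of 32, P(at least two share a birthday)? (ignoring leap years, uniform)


P(all different) = Π(365-i)/365 for i=0..31
= 0.246652
P(match) = 1 - 0.246652 = 0.753348

P ≈ 0.7533 ≈ 75.33%


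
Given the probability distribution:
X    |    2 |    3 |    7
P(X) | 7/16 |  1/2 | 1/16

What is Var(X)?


E[X] = 45/16
E[X²] = 149/16
Var(X) = E[X²] - (E[X])² = 149/16 - 2025/256 = 359/256

Var(X) = 359/256 ≈ 1.4023


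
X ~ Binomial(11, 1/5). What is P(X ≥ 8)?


P(X ≥ 8) = Σ P(X=i) for i=8..11
P(X=8) = 2112/9765625
P(X=9) = 176/9765625
P(X=10) = 44/48828125
P(X=11) = 1/48828125
Sum = 2297/9765625

P(X ≥ 8) = 2297/9765625 ≈ 0.02%


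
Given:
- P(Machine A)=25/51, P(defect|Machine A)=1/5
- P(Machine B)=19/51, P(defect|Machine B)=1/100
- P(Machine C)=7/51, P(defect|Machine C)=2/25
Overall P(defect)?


P(B) = Σ P(B|Aᵢ)×P(Aᵢ)
  1/5×25/51 = 5/51
  1/100×19/51 = 19/5100
  2/25×7/51 = 14/1275
Sum = 23/204

P(defect) = 23/204 ≈ 11.27%


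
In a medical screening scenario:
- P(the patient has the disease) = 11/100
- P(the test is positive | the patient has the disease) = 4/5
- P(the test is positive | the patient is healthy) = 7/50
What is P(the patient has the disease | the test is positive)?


Using Bayes' theorem:
P(A|B) = P(B|A)·P(A) / P(B)

P(the test is positive) = 4/5 × 11/100 + 7/50 × 89/100
= 11/125 + 623/5000 = 1063/5000

P(the patient has the disease|the test is positive) = (11/125) / (1063/5000) = 440/1063

P(the patient has the disease|the test is positive) = 440/1063 ≈ 41.39%


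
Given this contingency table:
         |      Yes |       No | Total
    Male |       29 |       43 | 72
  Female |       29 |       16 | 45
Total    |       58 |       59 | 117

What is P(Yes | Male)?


P(Yes | Male) = 29/(29+43) = 29/72

P(Yes|Male) = 29/72 ≈ 40.28%


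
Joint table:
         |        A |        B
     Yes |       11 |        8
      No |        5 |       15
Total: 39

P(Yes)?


P(Yes) = (11+8)/39 = 19/39

P(Yes) = 19/39 ≈ 48.72%


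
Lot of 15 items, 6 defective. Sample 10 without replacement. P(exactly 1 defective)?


Hypergeometric: C(6,1)×C(9,9)/C(15,10)
= 6×1/3003 = 2/1001

P(X=1) = 2/1001 ≈ 0.20%


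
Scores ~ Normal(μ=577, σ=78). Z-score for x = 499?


z = (x - μ)/σ = (499 - 577)/78 = -1.0

z = -1.0


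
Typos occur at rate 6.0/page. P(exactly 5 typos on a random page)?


Poisson(λ=6.0): P(X=5) = e^(-λ)×λ^k/k!
= e^(-6.0) × 6.0^5 / 5!
≈ 0.002478752177 × 7776 / 120 ≈ 0.160623

P(X=5) ≈ 0.160623 ≈ 16.06%


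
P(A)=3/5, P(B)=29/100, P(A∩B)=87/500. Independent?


P(A)×P(B) = 87/500
P(A∩B) = 87/500
Equal ✓ → Independent

Yes, independent


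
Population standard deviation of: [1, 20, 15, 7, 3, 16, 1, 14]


Mean = 77/8
  (1-77/8)²=4761/64
  (20-77/8)²=6889/64
  (15-77/8)²=1849/64
  (7-77/8)²=441/64
  (3-77/8)²=2809/64
  (16-77/8)²=2601/64
  (1-77/8)²=4761/64
  (14-77/8)²=1225/64
Σ(x-μ)² = 3167/8
σ² = (3167/8)/8 = 3167/64

σ = √(3167/64) ≈ 7.0345


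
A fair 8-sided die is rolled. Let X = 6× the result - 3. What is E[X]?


E[die] = (1+8)/2 = 9/2
E[X] = 6×9/2 - 3 = 24

E[X] = 24


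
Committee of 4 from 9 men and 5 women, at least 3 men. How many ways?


Count by #men:
  3M,1W: C(9,3)×C(5,1)=420
  4M,0W: C(9,4)×C(5,0)=126
Total = 546

546


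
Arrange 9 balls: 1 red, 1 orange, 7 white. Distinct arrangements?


9!/(1!×1!×7!) = 72

72


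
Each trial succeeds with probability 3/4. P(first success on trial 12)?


Geometric: P(X=12) = (1-p)^(k-1)×p = (1/4)^11×3/4 = 3/16777216

P(X=12) = 3/16777216 ≈ 0.00%


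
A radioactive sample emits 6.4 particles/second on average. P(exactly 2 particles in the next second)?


Poisson(λ=6.4): P(X=2) = e^(-λ)×λ^k/k!
= e^(-6.4) × 6.4^2 / 2!
≈ 0.001661557273 × 40.96 / 2 ≈ 0.034029

P(X=2) ≈ 0.034029 ≈ 3.40%


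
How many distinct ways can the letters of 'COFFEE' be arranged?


Letters: 6, freq: {'C': 1, 'O': 1, 'F': 2, 'E': 2}
6!/(1!×1!×2!×2!) = 720/4 = 180

180


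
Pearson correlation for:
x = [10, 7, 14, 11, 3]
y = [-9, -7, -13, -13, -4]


n=5, Σx=45, Σy=-46, Σxy=-476, Σx²=475, Σy²=484
r = (5×(-476) - 45×(-46))/√((5×475 - 45²)(5×484 - (-46)²))
= -310/√(350×304) = -310/√106400 ≈ -310/326.1901 ≈ -0.9504

r ≈ -0.9504


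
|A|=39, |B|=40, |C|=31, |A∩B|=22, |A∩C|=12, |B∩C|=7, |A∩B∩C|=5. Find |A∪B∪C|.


|A∪B∪C| = 39+40+31-22-12-7+5 = 74

|A∪B∪C| = 74


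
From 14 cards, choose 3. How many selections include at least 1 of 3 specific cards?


Complement: C(14,3) - C(11,3) = 364 - 165 = 199

199


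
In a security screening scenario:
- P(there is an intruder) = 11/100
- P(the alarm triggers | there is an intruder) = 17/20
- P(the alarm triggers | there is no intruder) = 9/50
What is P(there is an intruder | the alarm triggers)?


Using Bayes' theorem:
P(A|B) = P(B|A)·P(A) / P(B)

P(the alarm triggers) = 17/20 × 11/100 + 9/50 × 89/100
= 187/2000 + 801/5000 = 2537/10000

P(there is an intruder|the alarm triggers) = (187/2000) / (2537/10000) = 935/2537

P(there is an intruder|the alarm triggers) = 935/2537 ≈ 36.85%


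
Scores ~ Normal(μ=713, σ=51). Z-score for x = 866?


z = (x - μ)/σ = (866 - 713)/51 = 3.0

z = 3.0


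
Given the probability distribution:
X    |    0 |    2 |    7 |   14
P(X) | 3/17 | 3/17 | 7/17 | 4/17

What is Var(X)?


E[X] = 111/17
E[X²] = 67
Var(X) = E[X²] - (E[X])² = 67 - 12321/289 = 7042/289

Var(X) = 7042/289 ≈ 24.3668


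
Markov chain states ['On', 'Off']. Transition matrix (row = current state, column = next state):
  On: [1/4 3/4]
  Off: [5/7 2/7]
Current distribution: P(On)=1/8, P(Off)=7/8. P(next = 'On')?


P(next=On) = Σᵢ P(now=i)×P(i→On)
= 1/8×1/4 + 7/8×5/7
= 1/32 + 5/8 = 21/32

P = 21/32 ≈ 0.6562


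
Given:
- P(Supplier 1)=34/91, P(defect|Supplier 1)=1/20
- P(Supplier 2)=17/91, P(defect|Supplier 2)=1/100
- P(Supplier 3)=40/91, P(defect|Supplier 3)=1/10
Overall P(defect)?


P(B) = Σ P(B|Aᵢ)×P(Aᵢ)
  1/20×34/91 = 17/910
  1/100×17/91 = 17/9100
  1/10×40/91 = 4/91
Sum = 587/9100

P(defect) = 587/9100 ≈ 6.45%


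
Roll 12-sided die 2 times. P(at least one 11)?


P(no 11)^2 = (11/12)^2 = 121/144
P(≥1) = 1 - 121/144 = 23/144

P = 23/144 ≈ 15.97%


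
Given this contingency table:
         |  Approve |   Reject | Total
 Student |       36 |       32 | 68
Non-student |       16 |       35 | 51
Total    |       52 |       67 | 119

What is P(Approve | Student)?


P(Approve | Student) = 36/(36+32) = 36/68 = 9/17

P(Approve|Student) = 9/17 ≈ 52.94%


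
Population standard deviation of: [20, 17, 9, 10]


Mean = 56/4 = 14
  (20-14)²=36
  (17-14)²=9
  (9-14)²=25
  (10-14)²=16
Σ(x-μ)² = 86
σ² = 86/4 = 43/2

σ = √(43/2) ≈ 4.6368


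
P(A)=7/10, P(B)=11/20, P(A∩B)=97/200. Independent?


P(A)×P(B) = 77/200
P(A∩B) = 97/200
Not equal → NOT independent

No, not independent


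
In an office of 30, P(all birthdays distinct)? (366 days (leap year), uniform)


P(all different) = Π(366-i)/366 for i=0..29
= (366/366)×(365/366)×...×(337/366)
= 0.294697

P ≈ 0.2947 ≈ 29.47%


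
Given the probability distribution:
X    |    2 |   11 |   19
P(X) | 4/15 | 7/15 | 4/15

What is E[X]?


E[X] = Σ x·P(X=x)
= (2)×(4/15) + (11)×(7/15) + (19)×(4/15)
= 161/15

E[X] = 161/15


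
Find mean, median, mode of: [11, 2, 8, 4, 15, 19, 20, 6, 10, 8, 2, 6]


Sorted: [2, 2, 4, 6, 6, 8, 8, 10, 11, 15, 19, 20]
Mean = 111/12 = 37/4
Median = 8
Freq: {11: 1, 2: 2, 8: 2, 4: 1, 15: 1, 19: 1, 20: 1, 6: 2, 10: 1}
Mode: [2, 6, 8]

Mean=37/4, Median=8, Mode=[2, 6, 8]


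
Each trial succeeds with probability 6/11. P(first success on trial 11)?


Geometric: P(X=11) = (1-p)^(k-1)×p = (5/11)^10×6/11 = 58593750/285311670611

P(X=11) = 58593750/285311670611 ≈ 0.02%


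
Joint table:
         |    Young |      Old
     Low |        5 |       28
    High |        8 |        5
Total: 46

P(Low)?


P(Low) = (5+28)/46 = 33/46

P(Low) = 33/46 ≈ 71.74%


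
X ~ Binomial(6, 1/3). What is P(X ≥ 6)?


P(X ≥ 6) = Σ P(X=i) for i=6..6
P(X=6) = 1/729
Sum = 1/729

P(X ≥ 6) = 1/729 ≈ 0.14%


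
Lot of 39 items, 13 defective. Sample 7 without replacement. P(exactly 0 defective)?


Hypergeometric: C(13,0)×C(26,7)/C(39,7)
= 1×657800/15380937 = 4600/107559

P(X=0) = 4600/107559 ≈ 4.28%


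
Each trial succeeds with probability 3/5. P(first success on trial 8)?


Geometric: P(X=8) = (1-p)^(k-1)×p = (2/5)^7×3/5 = 384/390625

P(X=8) = 384/390625 ≈ 0.10%


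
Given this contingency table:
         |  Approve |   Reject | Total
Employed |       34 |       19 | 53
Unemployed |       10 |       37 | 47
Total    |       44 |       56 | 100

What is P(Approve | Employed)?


P(Approve | Employed) = 34/(34+19) = 34/53

P(Approve|Employed) = 34/53 ≈ 64.15%


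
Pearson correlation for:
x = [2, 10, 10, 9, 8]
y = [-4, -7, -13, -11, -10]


n=5, Σx=39, Σy=-45, Σxy=-387, Σx²=349, Σy²=455
r = (5×(-387) - 39×(-45))/√((5×349 - 39²)(5×455 - (-45)²))
= -180/√(224×250) = -180/√56000 ≈ -180/236.6432 ≈ -0.7606

r ≈ -0.7606


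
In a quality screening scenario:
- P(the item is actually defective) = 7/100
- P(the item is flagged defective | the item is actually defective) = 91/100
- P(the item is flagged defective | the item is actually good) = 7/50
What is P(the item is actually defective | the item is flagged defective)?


Using Bayes' theorem:
P(A|B) = P(B|A)·P(A) / P(B)

P(the item is flagged defective) = 91/100 × 7/100 + 7/50 × 93/100
= 637/10000 + 651/5000 = 1939/10000

P(the item is actually defective|the item is flagged defective) = (637/10000) / (1939/10000) = 91/277

P(the item is actually defective|the item is flagged defective) = 91/277 ≈ 32.85%


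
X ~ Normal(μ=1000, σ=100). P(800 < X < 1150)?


z₁=(800-1000)/100=-2.0, z₂=(1150-1000)/100=1.5
P = Φ(1.5) - Φ(-2.0) = 0.933193 - 0.022750 = 0.910443 ≈ 0.9104

P(800 < X < 1150) ≈ 0.9104


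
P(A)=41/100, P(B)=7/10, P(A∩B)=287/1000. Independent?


P(A)×P(B) = 287/1000
P(A∩B) = 287/1000
Equal ✓ → Independent

Yes, independent


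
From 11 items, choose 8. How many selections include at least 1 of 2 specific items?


Complement: C(11,8) - C(9,8) = 165 - 9 = 156

156


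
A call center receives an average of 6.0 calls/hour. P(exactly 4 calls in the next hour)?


Poisson(λ=6.0): P(X=4) = e^(-λ)×λ^k/k!
= e^(-6.0) × 6.0^4 / 4!
≈ 0.002478752177 × 1296 / 24 ≈ 0.133853

P(X=4) ≈ 0.133853 ≈ 13.39%


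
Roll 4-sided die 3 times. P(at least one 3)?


P(no 3)^3 = (3/4)^3 = 27/64
P(≥1) = 1 - 27/64 = 37/64

P = 37/64 ≈ 57.81%


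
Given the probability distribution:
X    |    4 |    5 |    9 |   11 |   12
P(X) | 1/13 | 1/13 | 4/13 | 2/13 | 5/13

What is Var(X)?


E[X] = 127/13
E[X²] = 1327/13
Var(X) = E[X²] - (E[X])² = 1327/13 - 16129/169 = 1122/169

Var(X) = 1122/169 ≈ 6.6391


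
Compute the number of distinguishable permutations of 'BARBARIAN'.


Letters: 9, freq: {'B': 2, 'A': 3, 'R': 2, 'I': 1, 'N': 1}
9!/(2!×3!×2!×1!×1!) = 362880/24 = 15120

15120


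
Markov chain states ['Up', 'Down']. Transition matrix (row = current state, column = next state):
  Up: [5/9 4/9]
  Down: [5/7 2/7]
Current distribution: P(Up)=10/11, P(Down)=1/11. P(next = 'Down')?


P(next=Down) = Σᵢ P(now=i)×P(i→Down)
= 10/11×4/9 + 1/11×2/7
= 40/99 + 2/77 = 298/693

P = 298/693 ≈ 0.4300


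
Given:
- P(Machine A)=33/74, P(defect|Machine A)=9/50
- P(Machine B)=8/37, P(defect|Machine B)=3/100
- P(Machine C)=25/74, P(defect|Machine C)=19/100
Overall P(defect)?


P(B) = Σ P(B|Aᵢ)×P(Aᵢ)
  9/50×33/74 = 297/3700
  3/100×8/37 = 6/925
  19/100×25/74 = 19/296
Sum = 1117/7400

P(defect) = 1117/7400 ≈ 15.09%


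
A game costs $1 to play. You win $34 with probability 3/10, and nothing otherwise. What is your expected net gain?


E[gain] = (34-1)×3/10 + (-1)×7/10
= 99/10 - 7/10 = 46/5

Expected net gain = $46/5 ≈ $9.20


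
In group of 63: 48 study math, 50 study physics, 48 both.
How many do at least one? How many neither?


|A∪B| = 48+50-48 = 50
Neither = 63-50 = 13

At least one: 50; Neither: 13


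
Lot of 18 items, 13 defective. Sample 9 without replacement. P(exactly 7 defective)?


Hypergeometric: C(13,7)×C(5,2)/C(18,9)
= 1716×10/48620 = 6/17

P(X=7) = 6/17 ≈ 35.29%


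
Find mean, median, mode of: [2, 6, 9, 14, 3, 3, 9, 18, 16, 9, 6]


Sorted: [2, 3, 3, 6, 6, 9, 9, 9, 14, 16, 18]
Mean = 95/11
Median = 9
Freq: {2: 1, 6: 2, 9: 3, 14: 1, 3: 2, 18: 1, 16: 1}
Mode: [9]

Mean=95/11, Median=9, Mode=9


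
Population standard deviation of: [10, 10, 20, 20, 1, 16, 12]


Mean = 89/7
  (10-89/7)²=361/49
  (10-89/7)²=361/49
  (20-89/7)²=2601/49
  (20-89/7)²=2601/49
  (1-89/7)²=6724/49
  (16-89/7)²=529/49
  (12-89/7)²=25/49
Σ(x-μ)² = 1886/7
σ² = (1886/7)/7 = 1886/49

σ = √(1886/49) ≈ 6.2040


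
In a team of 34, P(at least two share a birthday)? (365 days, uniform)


P(all different) = Π(365-i)/365 for i=0..33
= 0.204683
P(match) = 1 - 0.204683 = 0.795317

P ≈ 0.7953 ≈ 79.53%


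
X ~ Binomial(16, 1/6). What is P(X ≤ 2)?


P(X ≤ 2) = Σ P(X=i) for i=0..2
P(X=0) = 152587890625/2821109907456
P(X=1) = 30517578125/176319369216
P(X=2) = 30517578125/117546246144
Sum = 152587890625/313456656384

P(X ≤ 2) = 152587890625/313456656384 ≈ 48.68%


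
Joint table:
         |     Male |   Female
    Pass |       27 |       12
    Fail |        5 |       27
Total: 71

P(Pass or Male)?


P(Pass∨Male) = P(Pass) + P(Male) - P(Pass∧Male)
= (39 + 32 - 27)/71 = 44/71

P = 44/71 ≈ 61.97%


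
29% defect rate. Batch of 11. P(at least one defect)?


P(all good) = (71/100)^11 = 231122292121701565271/10000000000000000000000
P(≥1 defect) = 9768877707878298434729/10000000000000000000000

P = 9768877707878298434729/10000000000000000000000 ≈ 97.69%


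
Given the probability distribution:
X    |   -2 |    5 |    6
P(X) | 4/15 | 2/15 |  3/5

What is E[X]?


E[X] = Σ x·P(X=x)
= (-2)×(4/15) + (5)×(2/15) + (6)×(3/5)
= 56/15

E[X] = 56/15


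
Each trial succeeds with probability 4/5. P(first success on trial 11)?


Geometric: P(X=11) = (1-p)^(k-1)×p = (1/5)^10×4/5 = 4/48828125

P(X=11) = 4/48828125 ≈ 0.00%


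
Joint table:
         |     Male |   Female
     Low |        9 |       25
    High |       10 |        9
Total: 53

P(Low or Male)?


P(Low∨Male) = P(Low) + P(Male) - P(Low∧Male)
= (34 + 19 - 9)/53 = 44/53

P = 44/53 ≈ 83.02%


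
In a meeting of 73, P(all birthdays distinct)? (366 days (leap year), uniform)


P(all different) = Π(366-i)/366 for i=0..72
= (366/366)×(365/366)×...×(294/366)
= 0.000449

P ≈ 0.0004 ≈ 0.04%


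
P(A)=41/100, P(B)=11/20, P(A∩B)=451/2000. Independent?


P(A)×P(B) = 451/2000
P(A∩B) = 451/2000
Equal ✓ → Independent

Yes, independent


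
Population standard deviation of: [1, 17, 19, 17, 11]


Mean = 65/5 = 13
  (1-13)²=144
  (17-13)²=16
  (19-13)²=36
  (17-13)²=16
  (11-13)²=4
Σ(x-μ)² = 216
σ² = 216/5

σ = √(216/5) ≈ 6.5727


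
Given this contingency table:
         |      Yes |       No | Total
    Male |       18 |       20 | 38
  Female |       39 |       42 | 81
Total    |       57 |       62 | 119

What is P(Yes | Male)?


P(Yes | Male) = 18/(18+20) = 18/38 = 9/19

P(Yes|Male) = 9/19 ≈ 47.37%


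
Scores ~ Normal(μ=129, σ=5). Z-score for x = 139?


z = (x - μ)/σ = (139 - 129)/5 = 2.0

z = 2.0


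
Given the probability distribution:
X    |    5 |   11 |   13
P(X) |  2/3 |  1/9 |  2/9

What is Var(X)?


E[X] = 67/9
E[X²] = 203/3
Var(X) = E[X²] - (E[X])² = 203/3 - 4489/81 = 992/81

Var(X) = 992/81 ≈ 12.2469


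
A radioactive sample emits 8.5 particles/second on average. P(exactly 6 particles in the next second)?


Poisson(λ=8.5): P(X=6) = e^(-λ)×λ^k/k!
= e^(-8.5) × 8.5^6 / 6!
≈ 0.000203468369 × 377149.515625 / 720 ≈ 0.106581

P(X=6) ≈ 0.106581 ≈ 10.66%


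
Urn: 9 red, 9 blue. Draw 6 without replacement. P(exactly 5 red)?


Hypergeometric: C(9,5)×C(9,1)/C(18,6)
= 126×9/18564 = 27/442

P(X=5) = 27/442 ≈ 6.11%


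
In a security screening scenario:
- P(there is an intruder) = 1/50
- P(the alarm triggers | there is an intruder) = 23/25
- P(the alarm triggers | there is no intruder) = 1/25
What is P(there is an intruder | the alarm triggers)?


Using Bayes' theorem:
P(A|B) = P(B|A)·P(A) / P(B)

P(the alarm triggers) = 23/25 × 1/50 + 1/25 × 49/50
= 23/1250 + 49/1250 = 36/625

P(there is an intruder|the alarm triggers) = (23/1250) / (36/625) = 23/72

P(there is an intruder|the alarm triggers) = 23/72 ≈ 31.94%


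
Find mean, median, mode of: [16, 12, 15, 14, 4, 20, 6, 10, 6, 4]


Sorted: [4, 4, 6, 6, 10, 12, 14, 15, 16, 20]
Mean = 107/10
Median = 11
Freq: {16: 1, 12: 1, 15: 1, 14: 1, 4: 2, 20: 1, 6: 2, 10: 1}
Mode: [4, 6]

Mean=107/10, Median=11, Mode=[4, 6]


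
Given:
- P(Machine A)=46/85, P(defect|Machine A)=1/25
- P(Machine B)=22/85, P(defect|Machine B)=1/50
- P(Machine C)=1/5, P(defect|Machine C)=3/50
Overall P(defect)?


P(B) = Σ P(B|Aᵢ)×P(Aᵢ)
  1/25×46/85 = 46/2125
  1/50×22/85 = 11/2125
  3/50×1/5 = 3/250
Sum = 33/850

P(defect) = 33/850 ≈ 3.88%


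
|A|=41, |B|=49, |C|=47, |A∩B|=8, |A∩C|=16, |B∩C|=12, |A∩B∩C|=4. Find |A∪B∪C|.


|A∪B∪C| = 41+49+47-8-16-12+4 = 105

|A∪B∪C| = 105


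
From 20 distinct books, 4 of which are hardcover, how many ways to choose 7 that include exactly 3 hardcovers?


Choose 3 of the 4 hardcovers and 4 of the other 16 books:
C(4,3)×C(16,4) = 4×1820 = 7280

7280


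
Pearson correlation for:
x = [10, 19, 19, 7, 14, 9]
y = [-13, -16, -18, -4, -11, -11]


n=6, Σx=78, Σy=-73, Σxy=-1057, Σx²=1148, Σy²=1007
r = (6×(-1057) - 78×(-73))/√((6×1148 - 78²)(6×1007 - (-73)²))
= -648/√(804×713) = -648/√573252 ≈ -648/757.1341 ≈ -0.8559

r ≈ -0.8559


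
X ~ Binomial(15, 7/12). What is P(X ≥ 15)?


P(X ≥ 15) = Σ P(X=i) for i=15..15
P(X=15) = 4747561509943/15407021574586368
Sum = 4747561509943/15407021574586368

P(X ≥ 15) = 4747561509943/15407021574586368 ≈ 0.03%


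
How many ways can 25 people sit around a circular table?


Circular arrangements of 25 distinct objects: fix one position to break rotational symmetry.
(n-1)! = 24! = 620448401733239439360000

620448401733239439360000


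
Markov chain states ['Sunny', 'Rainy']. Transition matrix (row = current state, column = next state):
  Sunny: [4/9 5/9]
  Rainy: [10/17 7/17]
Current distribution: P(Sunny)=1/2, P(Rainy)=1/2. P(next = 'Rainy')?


P(next=Rainy) = Σᵢ P(now=i)×P(i→Rainy)
= 1/2×5/9 + 1/2×7/17
= 5/18 + 7/34 = 74/153

P = 74/153 ≈ 0.4837


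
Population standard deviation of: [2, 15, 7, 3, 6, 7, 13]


Mean = 53/7
  (2-53/7)²=1521/49
  (15-53/7)²=2704/49
  (7-53/7)²=16/49
  (3-53/7)²=1024/49
  (6-53/7)²=121/49
  (7-53/7)²=16/49
  (13-53/7)²=1444/49
Σ(x-μ)² = 978/7
σ² = (978/7)/7 = 978/49

σ = √(978/49) ≈ 4.4676


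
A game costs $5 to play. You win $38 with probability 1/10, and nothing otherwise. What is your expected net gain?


E[gain] = (38-5)×1/10 + (-5)×9/10
= 33/10 - 9/2 = -6/5

Expected net gain = $-6/5 ≈ $-1.20


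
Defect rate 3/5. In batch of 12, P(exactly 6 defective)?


Binomial: P(X=6) = C(12,6)×p^6×(1-p)^6
= 924 × 729/15625 × 64/15625 = 43110144/244140625

P(X=6) = 43110144/244140625 ≈ 17.66%


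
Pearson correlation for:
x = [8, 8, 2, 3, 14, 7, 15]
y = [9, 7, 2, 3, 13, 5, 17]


n=7, Σx=57, Σy=56, Σxy=613, Σx²=611, Σy²=626
r = (7×613 - 57×56)/√((7×611 - 57²)(7×626 - 56²))
= 1099/√(1028×1246) = 1099/√1280888 ≈ 1099/1131.7632 ≈ 0.9711

r ≈ 0.9711


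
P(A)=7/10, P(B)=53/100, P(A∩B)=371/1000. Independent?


P(A)×P(B) = 371/1000
P(A∩B) = 371/1000
Equal ✓ → Independent

Yes, independent


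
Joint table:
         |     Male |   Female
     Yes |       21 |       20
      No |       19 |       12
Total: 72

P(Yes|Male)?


P(Yes|Male) = 21/(21+19) = 21/40

P = 21/40 ≈ 52.50%


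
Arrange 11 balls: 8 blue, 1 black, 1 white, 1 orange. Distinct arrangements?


11!/(8!×1!×1!×1!) = 990

990


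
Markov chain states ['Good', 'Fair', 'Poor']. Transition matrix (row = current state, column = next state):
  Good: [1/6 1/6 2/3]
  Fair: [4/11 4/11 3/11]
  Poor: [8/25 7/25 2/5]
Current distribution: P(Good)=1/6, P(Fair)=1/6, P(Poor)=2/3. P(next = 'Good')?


P(next=Good) = Σᵢ P(now=i)×P(i→Good)
= 1/6×1/6 + 1/6×4/11 + 2/3×8/25
= 1/36 + 2/33 + 16/75 = 2987/9900

P = 2987/9900 ≈ 0.3017


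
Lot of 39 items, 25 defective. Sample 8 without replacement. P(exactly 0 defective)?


Hypergeometric: C(25,0)×C(14,8)/C(39,8)
= 1×3003/61523748 = 7/143412

P(X=0) = 7/143412 ≈ 0.00%


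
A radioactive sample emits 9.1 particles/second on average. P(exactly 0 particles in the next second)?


Poisson(λ=9.1): P(X=0) = e^(-λ)×λ^k/k!
= e^(-9.1) × 9.1^0 / 0!
≈ 0.0001116658085 × 1 / 1 ≈ 0.000112

P(X=0) ≈ 0.000112 ≈ 0.01%


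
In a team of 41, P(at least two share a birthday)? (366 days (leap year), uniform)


P(all different) = Π(366-i)/366 for i=0..40
= 0.097493
P(match) = 1 - 0.097493 = 0.902507

P ≈ 0.9025 ≈ 90.25%


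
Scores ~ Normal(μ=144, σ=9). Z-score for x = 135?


z = (x - μ)/σ = (135 - 144)/9 = -1.0

z = -1.0


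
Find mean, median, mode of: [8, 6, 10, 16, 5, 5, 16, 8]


Sorted: [5, 5, 6, 8, 8, 10, 16, 16]
Mean = 74/8 = 37/4
Median = 8
Freq: {8: 2, 6: 1, 10: 1, 16: 2, 5: 2}
Mode: [5, 8, 16]

Mean=37/4, Median=8, Mode=[5, 8, 16]


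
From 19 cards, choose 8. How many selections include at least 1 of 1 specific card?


Complement: C(19,8) - C(18,8) = 75582 - 43758 = 31824

31824


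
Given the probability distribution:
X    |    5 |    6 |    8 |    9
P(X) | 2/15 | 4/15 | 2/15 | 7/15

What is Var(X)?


E[X] = 113/15
E[X²] = 889/15
Var(X) = E[X²] - (E[X])² = 889/15 - 12769/225 = 566/225

Var(X) = 566/225 ≈ 2.5156


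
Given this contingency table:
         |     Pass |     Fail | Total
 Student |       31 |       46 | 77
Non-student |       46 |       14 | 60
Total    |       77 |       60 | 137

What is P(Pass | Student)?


P(Pass | Student) = 31/(31+46) = 31/77

P(Pass|Student) = 31/77 ≈ 40.26%


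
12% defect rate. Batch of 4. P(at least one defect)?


P(all good) = (22/25)^4 = 234256/390625
P(≥1 defect) = 156369/390625

P = 156369/390625 ≈ 40.03%


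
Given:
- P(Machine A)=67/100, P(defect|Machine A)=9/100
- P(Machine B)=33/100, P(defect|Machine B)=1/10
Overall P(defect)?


P(B) = Σ P(B|Aᵢ)×P(Aᵢ)
  9/100×67/100 = 603/10000
  1/10×33/100 = 33/1000
Sum = 933/10000

P(defect) = 933/10000 ≈ 9.33%


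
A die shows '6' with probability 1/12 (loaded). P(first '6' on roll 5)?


Geometric: P(X=5) = (1-p)^(k-1)×p = (11/12)^4×1/12 = 14641/248832

P(X=5) = 14641/248832 ≈ 5.88%


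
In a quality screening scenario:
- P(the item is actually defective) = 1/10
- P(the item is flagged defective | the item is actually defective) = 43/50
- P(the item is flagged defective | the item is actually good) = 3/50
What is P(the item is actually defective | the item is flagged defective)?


Using Bayes' theorem:
P(A|B) = P(B|A)·P(A) / P(B)

P(the item is flagged defective) = 43/50 × 1/10 + 3/50 × 9/10
= 43/500 + 27/500 = 7/50

P(the item is actually defective|the item is flagged defective) = (43/500) / (7/50) = 43/70

P(the item is actually defective|the item is flagged defective) = 43/70 ≈ 61.43%


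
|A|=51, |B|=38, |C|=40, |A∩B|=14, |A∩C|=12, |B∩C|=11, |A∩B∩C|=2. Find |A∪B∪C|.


|A∪B∪C| = 51+38+40-14-12-11+2 = 94

|A∪B∪C| = 94


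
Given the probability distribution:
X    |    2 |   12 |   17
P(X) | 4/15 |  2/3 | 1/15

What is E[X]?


E[X] = Σ x·P(X=x)
= (2)×(4/15) + (12)×(2/3) + (17)×(1/15)
= 29/3

E[X] = 29/3


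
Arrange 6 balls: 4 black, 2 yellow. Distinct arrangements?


6!/(4!×2!) = 15

15


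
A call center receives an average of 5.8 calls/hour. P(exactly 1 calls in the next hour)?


Poisson(λ=5.8): P(X=1) = e^(-λ)×λ^k/k!
= e^(-5.8) × 5.8^1 / 1!
≈ 0.003027554745 × 5.8 / 1 ≈ 0.017560

P(X=1) ≈ 0.017560 ≈ 1.76%


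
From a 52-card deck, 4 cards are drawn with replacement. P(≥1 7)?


P(not a 7) = 48/52 = 12/13
P(none in 4 draws) = (12/13)^4 = 20736/28561
P(≥1 7) = 1 - 20736/28561 = 7825/28561

P = 7825/28561 ≈ 27.40%


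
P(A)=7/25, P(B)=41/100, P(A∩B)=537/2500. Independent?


P(A)×P(B) = 287/2500
P(A∩B) = 537/2500
Not equal → NOT independent

No, not independent


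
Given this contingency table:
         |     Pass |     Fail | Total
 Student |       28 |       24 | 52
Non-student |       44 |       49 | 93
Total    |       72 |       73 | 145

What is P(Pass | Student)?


P(Pass | Student) = 28/(28+24) = 28/52 = 7/13

P(Pass|Student) = 7/13 ≈ 53.85%


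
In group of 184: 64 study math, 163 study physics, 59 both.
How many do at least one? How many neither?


|A∪B| = 64+163-59 = 168
Neither = 184-168 = 16

At least one: 168; Neither: 16


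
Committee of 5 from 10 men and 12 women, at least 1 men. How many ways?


Count by #men:
  1M,4W: C(10,1)×C(12,4)=4950
  2M,3W: C(10,2)×C(12,3)=9900
  3M,2W: C(10,3)×C(12,2)=7920
  4M,1W: C(10,4)×C(12,1)=2520
  5M,0W: C(10,5)×C(12,0)=252
Total = 25542

25542


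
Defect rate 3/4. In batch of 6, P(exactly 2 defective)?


Binomial: P(X=2) = C(6,2)×p^2×(1-p)^4
= 15 × 9/16 × 1/256 = 135/4096

P(X=2) = 135/4096 ≈ 3.30%


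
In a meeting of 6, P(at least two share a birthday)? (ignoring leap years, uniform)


P(all different) = Π(365-i)/365 for i=0..5
= 0.959538
P(match) = 1 - 0.959538 = 0.040462

P ≈ 0.0405 ≈ 4.05%


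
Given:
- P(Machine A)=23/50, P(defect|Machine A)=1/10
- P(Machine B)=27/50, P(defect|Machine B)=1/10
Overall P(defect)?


P(B) = Σ P(B|Aᵢ)×P(Aᵢ)
  1/10×23/50 = 23/500
  1/10×27/50 = 27/500
Sum = 1/10

P(defect) = 1/10 ≈ 10.00%


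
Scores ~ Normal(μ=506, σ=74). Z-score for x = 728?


z = (x - μ)/σ = (728 - 506)/74 = 3.0

z = 3.0


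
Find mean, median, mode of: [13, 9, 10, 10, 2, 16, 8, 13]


Sorted: [2, 8, 9, 10, 10, 13, 13, 16]
Mean = 81/8
Median = 10
Freq: {13: 2, 9: 1, 10: 2, 2: 1, 16: 1, 8: 1}
Mode: [10, 13]

Mean=81/8, Median=10, Mode=[10, 13]


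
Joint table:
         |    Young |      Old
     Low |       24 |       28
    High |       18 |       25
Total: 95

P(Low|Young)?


P(Low|Young) = 24/(24+18) = 24/42 = 4/7

P = 4/7 ≈ 57.14%


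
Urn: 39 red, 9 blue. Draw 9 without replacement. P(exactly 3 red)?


Hypergeometric: C(39,3)×C(9,6)/C(48,9)
= 9139×84/1677106640 = 191919/419276660

P(X=3) = 191919/419276660 ≈ 0.05%


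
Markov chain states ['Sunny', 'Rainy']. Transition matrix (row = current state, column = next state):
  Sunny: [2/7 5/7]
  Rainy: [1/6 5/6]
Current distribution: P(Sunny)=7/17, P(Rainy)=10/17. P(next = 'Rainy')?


P(next=Rainy) = Σᵢ P(now=i)×P(i→Rainy)
= 7/17×5/7 + 10/17×5/6
= 5/17 + 25/51 = 40/51

P = 40/51 ≈ 0.7843


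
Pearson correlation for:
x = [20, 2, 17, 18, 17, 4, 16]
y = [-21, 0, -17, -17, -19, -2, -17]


n=7, Σx=94, Σy=-93, Σxy=-1618, Σx²=1578, Σy²=1673
r = (7×(-1618) - 94×(-93))/√((7×1578 - 94²)(7×1673 - (-93)²))
= -2584/√(2210×3062) = -2584/√6767020 ≈ -2584/2601.3496 ≈ -0.9933

r ≈ -0.9933


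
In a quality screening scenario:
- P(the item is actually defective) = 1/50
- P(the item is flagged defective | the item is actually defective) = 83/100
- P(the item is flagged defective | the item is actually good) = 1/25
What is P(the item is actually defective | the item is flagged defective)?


Using Bayes' theorem:
P(A|B) = P(B|A)·P(A) / P(B)

P(the item is flagged defective) = 83/100 × 1/50 + 1/25 × 49/50
= 83/5000 + 49/1250 = 279/5000

P(the item is actually defective|the item is flagged defective) = (83/5000) / (279/5000) = 83/279

P(the item is actually defective|the item is flagged defective) = 83/279 ≈ 29.75%


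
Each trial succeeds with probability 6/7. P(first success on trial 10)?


Geometric: P(X=10) = (1-p)^(k-1)×p = (1/7)^9×6/7 = 6/282475249

P(X=10) = 6/282475249 ≈ 0.00%


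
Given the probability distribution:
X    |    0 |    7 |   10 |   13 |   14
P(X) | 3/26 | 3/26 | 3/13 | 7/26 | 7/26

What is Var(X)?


E[X] = 135/13
E[X²] = 127
Var(X) = E[X²] - (E[X])² = 127 - 18225/169 = 3238/169

Var(X) = 3238/169 ≈ 19.1598


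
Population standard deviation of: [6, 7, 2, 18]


Mean = 33/4
  (6-33/4)²=81/16
  (7-33/4)²=25/16
  (2-33/4)²=625/16
  (18-33/4)²=1521/16
Σ(x-μ)² = 563/4
σ² = (563/4)/4 = 563/16

σ = √(563/16) ≈ 5.9319


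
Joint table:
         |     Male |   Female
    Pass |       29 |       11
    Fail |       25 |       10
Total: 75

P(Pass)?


P(Pass) = (29+11)/75 = 40/75 = 8/15

P(Pass) = 8/15 ≈ 53.33%


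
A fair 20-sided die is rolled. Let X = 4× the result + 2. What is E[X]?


E[die] = (1+20)/2 = 21/2
E[X] = 4×21/2 + 2 = 44

E[X] = 44


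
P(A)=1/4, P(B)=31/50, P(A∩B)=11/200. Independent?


P(A)×P(B) = 31/200
P(A∩B) = 11/200
Not equal → NOT independent

No, not independent


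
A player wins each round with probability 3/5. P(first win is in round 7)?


Geometric: P(X=7) = (1-p)^(k-1)×p = (2/5)^6×3/5 = 192/78125

P(X=7) = 192/78125 ≈ 0.25%


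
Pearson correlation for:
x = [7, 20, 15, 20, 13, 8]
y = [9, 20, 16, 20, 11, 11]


n=6, Σx=83, Σy=87, Σxy=1334, Σx²=1307, Σy²=1379
r = (6×1334 - 83×87)/√((6×1307 - 83²)(6×1379 - 87²))
= 783/√(953×705) = 783/√671865 ≈ 783/819.6737 ≈ 0.9553

r ≈ 0.9553


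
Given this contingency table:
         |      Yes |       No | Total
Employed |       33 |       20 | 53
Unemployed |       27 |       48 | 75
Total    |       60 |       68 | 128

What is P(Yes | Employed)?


P(Yes | Employed) = 33/(33+20) = 33/53

P(Yes|Employed) = 33/53 ≈ 62.26%


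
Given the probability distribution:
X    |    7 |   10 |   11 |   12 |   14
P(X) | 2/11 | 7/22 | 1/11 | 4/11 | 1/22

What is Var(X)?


E[X] = 115/11
E[X²] = 113
Var(X) = E[X²] - (E[X])² = 113 - 13225/121 = 448/121

Var(X) = 448/121 ≈ 3.7025


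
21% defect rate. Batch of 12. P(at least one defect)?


P(all good) = (79/100)^12 = 59091511031674153381441/1000000000000000000000000
P(≥1 defect) = 940908488968325846618559/1000000000000000000000000

P = 940908488968325846618559/1000000000000000000000000 ≈ 94.09%


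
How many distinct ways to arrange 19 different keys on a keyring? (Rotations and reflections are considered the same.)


Free circular arrangements: rotations and reflections both identified.
(n-1)!/2 = 18!/2 = 6402373705728000/2 = 3201186852864000

3201186852864000


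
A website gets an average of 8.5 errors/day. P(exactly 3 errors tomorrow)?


Poisson(λ=8.5): P(X=3) = e^(-λ)×λ^k/k!
= e^(-8.5) × 8.5^3 / 3!
≈ 0.000203468369 × 614.125 / 6 ≈ 0.020826

P(X=3) ≈ 0.020826 ≈ 2.08%


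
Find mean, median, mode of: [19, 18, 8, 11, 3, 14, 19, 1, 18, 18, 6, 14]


Sorted: [1, 3, 6, 8, 11, 14, 14, 18, 18, 18, 19, 19]
Mean = 149/12
Median = 14
Freq: {19: 2, 18: 3, 8: 1, 11: 1, 3: 1, 14: 2, 1: 1, 6: 1}
Mode: [18]

Mean=149/12, Median=14, Mode=18


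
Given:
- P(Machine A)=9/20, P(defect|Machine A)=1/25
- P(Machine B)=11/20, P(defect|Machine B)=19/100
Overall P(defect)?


P(B) = Σ P(B|Aᵢ)×P(Aᵢ)
  1/25×9/20 = 9/500
  19/100×11/20 = 209/2000
Sum = 49/400

P(defect) = 49/400 ≈ 12.25%


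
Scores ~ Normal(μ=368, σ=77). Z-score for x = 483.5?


z = (x - μ)/σ = (483.5 - 368)/77 = 1.5

z = 1.5


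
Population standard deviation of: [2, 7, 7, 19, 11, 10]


Mean = 56/6 = 28/3
  (2-28/3)²=484/9
  (7-28/3)²=49/9
  (7-28/3)²=49/9
  (19-28/3)²=841/9
  (11-28/3)²=25/9
  (10-28/3)²=4/9
Σ(x-μ)² = 484/3
σ² = (484/3)/6 = 242/9

σ = √(242/9) ≈ 5.1854


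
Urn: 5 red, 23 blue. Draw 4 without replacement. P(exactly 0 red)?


Hypergeometric: C(5,0)×C(23,4)/C(28,4)
= 1×8855/20475 = 253/585

P(X=0) = 253/585 ≈ 43.25%


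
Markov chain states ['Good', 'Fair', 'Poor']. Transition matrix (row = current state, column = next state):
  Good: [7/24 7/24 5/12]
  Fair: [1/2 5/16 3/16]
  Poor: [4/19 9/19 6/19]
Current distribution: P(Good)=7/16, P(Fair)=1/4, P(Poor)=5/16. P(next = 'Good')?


P(next=Good) = Σᵢ P(now=i)×P(i→Good)
= 7/16×7/24 + 1/4×1/2 + 5/16×4/19
= 49/384 + 1/8 + 5/76 = 2323/7296

P = 2323/7296 ≈ 0.3184


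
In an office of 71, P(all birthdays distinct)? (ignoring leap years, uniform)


P(all different) = Π(365-i)/365 for i=0..70
= (365/365)×(364/365)×...×(295/365)
= 0.000679

P ≈ 0.0007 ≈ 0.07%


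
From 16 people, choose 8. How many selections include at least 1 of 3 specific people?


Complement: C(16,8) - C(13,8) = 12870 - 1287 = 11583

11583


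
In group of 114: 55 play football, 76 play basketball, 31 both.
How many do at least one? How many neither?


|A∪B| = 55+76-31 = 100
Neither = 114-100 = 14

At least one: 100; Neither: 14


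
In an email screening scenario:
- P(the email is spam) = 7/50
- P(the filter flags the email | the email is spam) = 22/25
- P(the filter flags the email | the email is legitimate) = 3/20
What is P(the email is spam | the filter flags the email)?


Using Bayes' theorem:
P(A|B) = P(B|A)·P(A) / P(B)

P(the filter flags the email) = 22/25 × 7/50 + 3/20 × 43/50
= 77/625 + 129/1000 = 1261/5000

P(the email is spam|the filter flags the email) = (77/625) / (1261/5000) = 616/1261

P(the email is spam|the filter flags the email) = 616/1261 ≈ 48.85%
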